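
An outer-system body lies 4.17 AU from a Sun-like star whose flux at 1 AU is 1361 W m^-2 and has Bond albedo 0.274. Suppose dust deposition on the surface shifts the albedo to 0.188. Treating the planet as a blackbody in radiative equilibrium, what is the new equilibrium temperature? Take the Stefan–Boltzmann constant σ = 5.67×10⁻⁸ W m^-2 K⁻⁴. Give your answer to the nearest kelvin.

129 kelvin

By the inverse-square law, S = 1361/4.17² = 78.27 W m^-2.
New equilibrium: T₂ = [(1−0.188)·78.27/(4σ)]^(1/4) = 129.4 K.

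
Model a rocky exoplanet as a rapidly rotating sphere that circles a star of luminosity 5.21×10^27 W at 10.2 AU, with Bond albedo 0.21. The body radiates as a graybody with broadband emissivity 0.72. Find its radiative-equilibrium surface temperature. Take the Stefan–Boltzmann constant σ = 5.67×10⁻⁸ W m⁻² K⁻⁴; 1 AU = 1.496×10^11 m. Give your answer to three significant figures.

171 K

Orbital distance: d = 10.2 AU = 1.526×10^12 m.
Spreading L over a sphere of radius d: S = 5.21×10^27/(4π·1.53×10^12²) = 178.1 W m⁻².
The planet absorbs (1−α)S over its disc πR² and re-emits over 4πR², so the mean absorbed flux is (1−0.21)·178.1/4 = 35.17 W m⁻².
Equating to εσT⁴ with ε = 0.72: T = (35.17/0.72σ)^(1/4) = 171.3 K.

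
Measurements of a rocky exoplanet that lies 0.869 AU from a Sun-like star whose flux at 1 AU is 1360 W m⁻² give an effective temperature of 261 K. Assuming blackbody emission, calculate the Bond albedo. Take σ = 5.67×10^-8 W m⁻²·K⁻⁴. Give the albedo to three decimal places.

0.416

By the inverse-square law, S = 1360/0.869² = 1801 W m⁻².
Rearranging the radiative balance, α = 1 − 4σT⁴/S.
4σT⁴ = 4·5.67×10⁻⁸·(261)⁴ = 1052 W m⁻².
Hence α = 1 − 1052/1801 = 0.4156.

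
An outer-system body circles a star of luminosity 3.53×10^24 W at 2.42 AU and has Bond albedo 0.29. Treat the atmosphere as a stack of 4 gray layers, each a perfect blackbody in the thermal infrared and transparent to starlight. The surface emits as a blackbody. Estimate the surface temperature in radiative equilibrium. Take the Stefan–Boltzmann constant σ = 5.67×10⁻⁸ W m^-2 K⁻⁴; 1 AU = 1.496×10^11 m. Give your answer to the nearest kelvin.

d = 2.42 × 1.496×10^11 m = 3.620×10^11 m.
Flux at the orbit: S = L/(4πd²) = 3.53×10^24/(4π·(3.62×10^11)²) = 2.143 W m^-2.
OLR = S(1−α)/4 = 0.3804 W m^-2; the top layer radiates at T_e = 50.89 K.
For an N-layer opaque stack, T_s⁴ = (N+1)T_e⁴, hence T_s = (5)^(1/4)×50.89 K = 76.11 K.

76 K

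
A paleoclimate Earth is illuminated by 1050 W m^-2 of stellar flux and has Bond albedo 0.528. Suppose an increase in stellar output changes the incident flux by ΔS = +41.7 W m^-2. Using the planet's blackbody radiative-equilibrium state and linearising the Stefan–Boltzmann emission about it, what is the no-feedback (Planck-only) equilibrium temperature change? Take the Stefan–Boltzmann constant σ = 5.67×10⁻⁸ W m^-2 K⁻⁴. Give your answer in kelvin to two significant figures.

Unperturbed T_e = [1050·(1−0.528)/(4σ)]^¼ = 216.2 K.
ΔF = Δ[S(1−α)]/4 = (1−0.528)·+41.7/4 = 4.921 W m^-2.
Linearising σT⁴ gives d(σT⁴)/dT = 4σT_e³ = 2.292 W m^-2 per K.
So ΔT₀ = 4.921/2.292 = 2.15 K.

2.1 kelvin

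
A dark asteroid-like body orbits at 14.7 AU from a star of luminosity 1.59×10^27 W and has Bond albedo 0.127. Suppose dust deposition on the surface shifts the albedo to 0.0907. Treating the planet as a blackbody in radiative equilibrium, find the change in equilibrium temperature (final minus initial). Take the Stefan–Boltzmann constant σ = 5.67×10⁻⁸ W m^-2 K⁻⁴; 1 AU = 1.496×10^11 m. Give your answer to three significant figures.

d = 14.7 × 1.496×10^11 m = 2.199×10^12 m.
Flux at the orbit: S = L/(4πd²) = 1.59×10^27/(4π·(2.20×10^12)²) = 26.16 W m^-2.
With α = 0.127, T₁ = 100.2 K.
With α = 0.0907, T₂ = 101.2 K.
ΔT = T₂ − T₁ = 1.025 K.

1.03 K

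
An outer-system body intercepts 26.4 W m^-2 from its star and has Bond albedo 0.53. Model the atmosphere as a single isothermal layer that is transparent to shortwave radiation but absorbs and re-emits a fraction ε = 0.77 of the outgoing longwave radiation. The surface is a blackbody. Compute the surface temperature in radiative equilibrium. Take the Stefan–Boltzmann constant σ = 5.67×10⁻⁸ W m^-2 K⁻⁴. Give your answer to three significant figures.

The planet radiates to space at T_e = [S(1−α)/(4σ)]^(1/4) = 86.00 K.
The surface balance (absorbed SW + ε·downward IR = σT_s⁴) with T_a⁴ = T_s⁴/2 reduces to T_s = T_e·[2/(2−ε)]^¼ = 97.12 K.

97.1 kelvin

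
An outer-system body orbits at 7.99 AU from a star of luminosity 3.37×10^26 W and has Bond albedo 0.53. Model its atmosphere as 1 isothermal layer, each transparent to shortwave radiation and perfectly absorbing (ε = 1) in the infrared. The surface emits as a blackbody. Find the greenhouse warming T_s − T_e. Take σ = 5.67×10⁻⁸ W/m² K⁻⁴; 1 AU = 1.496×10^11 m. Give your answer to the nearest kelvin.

Orbital distance: d = 7.99 AU = 1.195×10^12 m.
Spreading L over a sphere of radius d: S = 3.37×10^26/(4π·1.20×10^12²) = 18.77 W/m².
Top-of-atmosphere balance: σT_e⁴ = S(1−α)/4 = 2.205 W/m² → T_e = 78.97 K.
Surface: T_s = (2)^¼·T_e = 93.92 K.
So the greenhouse effect raises the surface by 93.92 − 78.97 = 14.94 K.

15 kelvin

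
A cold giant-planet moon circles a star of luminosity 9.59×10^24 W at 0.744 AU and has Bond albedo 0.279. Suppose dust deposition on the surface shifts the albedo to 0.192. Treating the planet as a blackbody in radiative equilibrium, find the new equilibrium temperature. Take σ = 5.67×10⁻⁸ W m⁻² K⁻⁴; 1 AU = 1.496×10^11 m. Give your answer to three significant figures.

122 kelvin

Orbital distance: d = 0.744 AU = 1.113×10^11 m.
S = L/(4πd²) = 61.60 W m⁻².
New equilibrium: T₂ = [(1−0.192)·61.60/(4σ)]^(1/4) = 121.7 K.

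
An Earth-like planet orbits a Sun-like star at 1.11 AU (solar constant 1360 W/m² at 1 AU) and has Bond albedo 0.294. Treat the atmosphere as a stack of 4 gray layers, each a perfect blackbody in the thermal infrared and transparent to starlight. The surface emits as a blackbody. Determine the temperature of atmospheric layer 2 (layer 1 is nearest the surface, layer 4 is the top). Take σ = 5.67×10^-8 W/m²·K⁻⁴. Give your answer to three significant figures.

By the inverse-square law, S = 1360/1.11² = 1104 W/m².
OLR = S(1−α)/4 = 194.8 W/m²; the top layer radiates at T_e = 242.1 K.
The net upward flux σT_e⁴ is constant between every pair of levels, so T_k⁴ = (N+1−k)T_e⁴.
With k = 2: T_2 = (4+1−2)^¼·242.1 K = 318.6 K.

319 K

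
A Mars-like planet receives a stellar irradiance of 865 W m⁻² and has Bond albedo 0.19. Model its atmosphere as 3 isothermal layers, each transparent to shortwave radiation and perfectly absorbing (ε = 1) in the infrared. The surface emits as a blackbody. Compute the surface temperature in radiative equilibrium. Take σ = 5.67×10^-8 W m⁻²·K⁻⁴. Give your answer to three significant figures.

OLR = S(1−α)/4 = 175.2 W m⁻²; the top layer radiates at T_e = 235.8 K.
With N = 3 opaque layers, T_s = (N+1)^(1/4)·T_e = 4^(1/4)·235.8 = 333.4 K.

333 K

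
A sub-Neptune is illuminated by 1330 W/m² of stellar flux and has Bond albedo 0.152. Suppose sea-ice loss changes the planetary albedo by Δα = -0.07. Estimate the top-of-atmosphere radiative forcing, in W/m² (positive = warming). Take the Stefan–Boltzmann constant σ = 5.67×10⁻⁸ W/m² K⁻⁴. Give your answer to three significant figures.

23.3 W/m²

TOA radiative forcing: ΔF = −S·Δα/4 = −1330·(-0.07)/4 = 23.28 W/m².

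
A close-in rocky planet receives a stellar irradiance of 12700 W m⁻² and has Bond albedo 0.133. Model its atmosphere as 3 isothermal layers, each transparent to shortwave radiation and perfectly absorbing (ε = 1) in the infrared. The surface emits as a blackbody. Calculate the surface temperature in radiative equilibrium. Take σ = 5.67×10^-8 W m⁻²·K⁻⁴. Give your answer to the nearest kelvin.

664 K

OLR = S(1−α)/4 = 2753 W m⁻²; the top layer radiates at T_e = 469.4 K.
With N = 3 opaque layers, T_s = (N+1)^(1/4)·T_e = 4^(1/4)·469.4 = 663.8 K.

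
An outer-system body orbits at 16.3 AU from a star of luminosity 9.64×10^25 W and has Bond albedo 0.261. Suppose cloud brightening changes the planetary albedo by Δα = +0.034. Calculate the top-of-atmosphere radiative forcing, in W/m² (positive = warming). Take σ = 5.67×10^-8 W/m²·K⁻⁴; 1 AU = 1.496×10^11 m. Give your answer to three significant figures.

-0.0110 W/m²

Orbital distance: d = 16.3 AU = 2.438×10^12 m.
Flux at the orbit: S = L/(4πd²) = 9.64×10^25/(4π·(2.44×10^12)²) = 1.290 W/m².
ΔF = −(S/4)Δα = −(1.290/4)×(+0.034) = -0.01097 W/m².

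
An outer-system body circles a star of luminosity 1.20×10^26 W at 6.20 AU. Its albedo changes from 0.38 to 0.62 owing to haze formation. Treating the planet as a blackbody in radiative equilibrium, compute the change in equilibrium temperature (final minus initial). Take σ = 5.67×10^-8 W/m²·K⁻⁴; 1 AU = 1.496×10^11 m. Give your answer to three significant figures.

Orbital distance: d = 6.20 AU = 9.275×10^11 m.
Flux at the orbit: S = L/(4πd²) = 1.20×10^26/(4π·(9.28×10^11)²) = 11.10 W/m².
Before: T₁ = [11.10·0.62/(4σ)]^(1/4) = 74.22 K.
Final:   T₂ = [S(1−0.62)/(4σ)]^(1/4) = 65.67 K.
ΔT = T₂ − T₁ = -8.550 K.

-8.55 K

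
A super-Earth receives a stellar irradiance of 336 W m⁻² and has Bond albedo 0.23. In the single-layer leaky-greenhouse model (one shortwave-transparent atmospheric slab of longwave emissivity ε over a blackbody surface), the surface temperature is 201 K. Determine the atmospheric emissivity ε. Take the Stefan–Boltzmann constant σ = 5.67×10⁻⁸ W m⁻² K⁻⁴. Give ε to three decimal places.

0.602

First, T_e = [336.0·(1−0.23)/(4σ)]^(1/4) = 183.8 K.
Inverting T_s⁴ = 2T_e⁴/(2−ε): (T_e/T_s)⁴ = 0.6989, so ε = 2(1 − 0.6989) = 0.6022.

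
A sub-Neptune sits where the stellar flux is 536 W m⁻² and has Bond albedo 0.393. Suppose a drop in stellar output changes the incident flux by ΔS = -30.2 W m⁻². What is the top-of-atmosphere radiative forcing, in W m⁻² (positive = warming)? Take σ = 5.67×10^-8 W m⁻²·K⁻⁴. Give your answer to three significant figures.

ΔF = Δ[S(1−α)]/4 = (1−0.393)·-30.2/4 = -4.583 W m⁻².

-4.58 W m⁻²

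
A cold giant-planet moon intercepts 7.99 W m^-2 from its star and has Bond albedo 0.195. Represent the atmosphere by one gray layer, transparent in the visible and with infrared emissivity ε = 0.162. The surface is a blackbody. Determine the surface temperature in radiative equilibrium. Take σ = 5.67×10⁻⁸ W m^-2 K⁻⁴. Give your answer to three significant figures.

74.5 kelvin

Effective emission temperature (TOA balance): σT_e⁴ = S(1−α)/4 = 1.608 W m^-2 → T_e = 72.98 K.
Surface balance with a leaky layer gives σT_s⁴ = σT_e⁴·2/(2−ε), so T_s = T_e·[2/(2−0.162)]^(1/4) = 74.53 K.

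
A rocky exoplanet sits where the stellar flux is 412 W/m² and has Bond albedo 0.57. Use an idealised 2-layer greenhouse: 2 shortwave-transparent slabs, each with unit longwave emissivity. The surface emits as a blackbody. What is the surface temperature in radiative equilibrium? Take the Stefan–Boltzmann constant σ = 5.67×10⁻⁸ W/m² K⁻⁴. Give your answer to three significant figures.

OLR = S(1−α)/4 = 44.29 W/m²; the top layer radiates at T_e = 167.2 K.
With N = 2 opaque layers, T_s = (N+1)^(1/4)·T_e = 3^(1/4)·167.2 = 220.0 K.

220 K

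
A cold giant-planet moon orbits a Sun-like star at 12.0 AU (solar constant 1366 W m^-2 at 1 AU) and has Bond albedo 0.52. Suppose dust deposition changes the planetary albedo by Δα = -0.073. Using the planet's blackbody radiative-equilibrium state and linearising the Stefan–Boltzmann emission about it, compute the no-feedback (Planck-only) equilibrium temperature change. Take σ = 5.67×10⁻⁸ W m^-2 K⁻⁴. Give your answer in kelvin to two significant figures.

Irradiance scales as 1/d², so S = 1366 W m^-2 × (1/12.0)² = 9.486 W m^-2.
Unperturbed T_e = [9.486·(1−0.52)/(4σ)]^¼ = 66.94 K.
TOA radiative forcing: ΔF = −S·Δα/4 = −9.486·(-0.073)/4 = 0.1731 W m^-2.
Planck response: λ_P = 4σT_e³ = 4·5.67×10⁻⁸·(66.94)³ = 0.06802 W m^-2/K.
So ΔT₀ = 0.1731/0.06802 = 2.55 K.

2.5 K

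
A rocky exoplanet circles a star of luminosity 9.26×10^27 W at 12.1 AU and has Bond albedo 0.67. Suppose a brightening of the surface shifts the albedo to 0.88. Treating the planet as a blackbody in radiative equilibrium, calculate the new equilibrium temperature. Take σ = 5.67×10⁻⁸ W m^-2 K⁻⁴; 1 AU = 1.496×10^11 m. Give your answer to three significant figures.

d = 12.1 × 1.496×10^11 m = 1.810×10^12 m.
Flux at the orbit: S = L/(4πd²) = 9.26×10^27/(4π·(1.81×10^12)²) = 224.9 W m^-2.
T₂ = [S(1−α₂)/(4σ)]^(1/4) = [224.9·0.12/(4σ)]^(1/4) = 104.4 K.

104 K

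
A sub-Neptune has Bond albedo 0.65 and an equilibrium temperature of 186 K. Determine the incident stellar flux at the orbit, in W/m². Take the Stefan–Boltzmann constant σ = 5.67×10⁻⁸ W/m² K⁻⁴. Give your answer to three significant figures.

From S(1−α)/4 = σT⁴: S = 4σT⁴/(1−α).
The emitted flux is σT⁴ = 67.86 W/m².
So S = 4×67.86/(1−0.65) = 775.6 W/m².

776 W/m²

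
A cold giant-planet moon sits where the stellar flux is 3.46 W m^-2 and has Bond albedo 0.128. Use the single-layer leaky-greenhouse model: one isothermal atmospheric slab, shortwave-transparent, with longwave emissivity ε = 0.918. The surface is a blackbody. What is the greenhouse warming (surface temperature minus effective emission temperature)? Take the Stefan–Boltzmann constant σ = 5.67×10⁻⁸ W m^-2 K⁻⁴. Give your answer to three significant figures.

The planet radiates to space at T_e = [S(1−α)/(4σ)]^(1/4) = 60.39 K.
Surface balance with a leaky layer gives σT_s⁴ = σT_e⁴·2/(2−ε), so T_s = T_e·[2/(2−0.918)]^(1/4) = 70.42 K.
Greenhouse warming: T_s − T_e = 10.03 K.

10.0 K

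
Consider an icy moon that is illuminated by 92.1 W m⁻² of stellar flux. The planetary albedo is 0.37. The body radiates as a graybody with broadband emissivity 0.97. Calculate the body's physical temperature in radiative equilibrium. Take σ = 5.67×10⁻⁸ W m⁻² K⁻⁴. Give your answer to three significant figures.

The planet absorbs (1−α)S over its disc πR² and re-emits over 4πR², so the mean absorbed flux is (1−0.37)·92.10/4 = 14.51 W m⁻².
Radiative balance εσT⁴ = 14.51 gives T = [14.51/(0.97·σ)]^(1/4) = 127.4 K.

127 K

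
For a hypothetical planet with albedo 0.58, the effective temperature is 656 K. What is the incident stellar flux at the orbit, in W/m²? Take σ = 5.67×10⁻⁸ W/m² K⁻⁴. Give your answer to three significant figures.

From S(1−α)/4 = σT⁴: S = 4σT⁴/(1−α).
σT⁴ = 5.67×10⁻⁸·(656)⁴ = 10500 W/m².
S = 4·10500/0.42 = 1.000×10^5 W/m².

1.00×10^5 W/m²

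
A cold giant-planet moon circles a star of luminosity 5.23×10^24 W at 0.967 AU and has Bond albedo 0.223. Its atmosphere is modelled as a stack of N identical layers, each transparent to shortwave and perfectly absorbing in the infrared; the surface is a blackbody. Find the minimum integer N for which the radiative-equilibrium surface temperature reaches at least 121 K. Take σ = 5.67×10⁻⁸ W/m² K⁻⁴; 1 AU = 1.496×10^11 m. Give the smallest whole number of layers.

3

d = 0.967 × 1.496×10^11 m = 1.447×10^11 m.
S = L/(4πd²) = 19.89 W/m².
The effective emission temperature is T_e = [S(1−α)/(4σ)]^¼ = 90.85 K.
Need (N+1)T_e⁴ ≥ T_s⁴, i.e. N+1 ≥ (121/90.85)⁴ = 3.146.
The minimum whole number is N = 3.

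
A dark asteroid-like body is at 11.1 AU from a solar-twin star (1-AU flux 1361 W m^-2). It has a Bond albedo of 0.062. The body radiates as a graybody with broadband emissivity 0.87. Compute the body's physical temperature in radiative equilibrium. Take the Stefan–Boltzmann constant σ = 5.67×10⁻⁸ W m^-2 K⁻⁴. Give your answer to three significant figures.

85.1 K

By the inverse-square law, S = 1361/11.1² = 11.05 W m^-2.
Averaging over the sphere, the absorbed flux is S(1−α)/4 = 2.590 W m^-2.
Radiative balance εσT⁴ = 2.590 gives T = [2.590/(0.87·σ)]^(1/4) = 85.13 K.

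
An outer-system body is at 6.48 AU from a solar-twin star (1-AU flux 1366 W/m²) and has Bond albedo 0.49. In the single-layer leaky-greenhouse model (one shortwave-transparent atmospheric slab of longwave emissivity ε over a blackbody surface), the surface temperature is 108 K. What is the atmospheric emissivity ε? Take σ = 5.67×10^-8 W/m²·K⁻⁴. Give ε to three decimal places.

0.925

Irradiance scales as 1/d², so S = 1366 W/m² × (1/6.48)² = 32.53 W/m².
TOA balance gives T_e = 92.48 K.
Since (2−ε)/2 = (T_e/T_s)⁴ = 0.5377, ε = 0.9246.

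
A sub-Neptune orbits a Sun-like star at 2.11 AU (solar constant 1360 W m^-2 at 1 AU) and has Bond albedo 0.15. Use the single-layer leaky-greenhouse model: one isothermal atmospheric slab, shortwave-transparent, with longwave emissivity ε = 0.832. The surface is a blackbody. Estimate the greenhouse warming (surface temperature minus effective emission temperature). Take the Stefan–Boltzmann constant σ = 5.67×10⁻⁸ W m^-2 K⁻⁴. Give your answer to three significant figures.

26.5 K

Irradiance scales as 1/d², so S = 1360 W m^-2 × (1/2.11)² = 305.5 W m^-2.
The planet radiates to space at T_e = [S(1−α)/(4σ)]^(1/4) = 183.9 K.
The surface balance (absorbed SW + ε·downward IR = σT_s⁴) with T_a⁴ = T_s⁴/2 reduces to T_s = T_e·[2/(2−ε)]^¼ = 210.4 K.
T_s − T_e = 210.4 − 183.9 = 26.47 K.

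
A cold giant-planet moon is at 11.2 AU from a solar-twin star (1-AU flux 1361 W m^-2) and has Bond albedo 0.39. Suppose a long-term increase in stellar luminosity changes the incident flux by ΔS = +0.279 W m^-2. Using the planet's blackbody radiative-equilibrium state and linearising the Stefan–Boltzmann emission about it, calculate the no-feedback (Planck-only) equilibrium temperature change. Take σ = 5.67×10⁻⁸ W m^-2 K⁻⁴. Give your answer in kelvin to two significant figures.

0.47 kelvin

Irradiance scales as 1/d², so S = 1361 W m^-2 × (1/11.2)² = 10.85 W m^-2.
Reference equilibrium: T_e = [S(1−α)/(4σ)]^(1/4) = 73.50 K.
ΔF = Δ[S(1−α)]/4 = (1−0.39)·+0.279/4 = 0.04255 W m^-2.
Planck response: λ_P = 4σT_e³ = 4·5.67×10⁻⁸·(73.50)³ = 0.09005 W m^-2/K.
So ΔT₀ = 0.04255/0.09005 = 0.472 K.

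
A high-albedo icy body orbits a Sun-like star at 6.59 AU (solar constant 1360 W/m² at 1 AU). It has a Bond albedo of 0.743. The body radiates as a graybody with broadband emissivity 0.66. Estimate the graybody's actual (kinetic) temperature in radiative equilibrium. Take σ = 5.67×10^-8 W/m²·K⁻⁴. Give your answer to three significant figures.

85.6 kelvin

Irradiance scales as 1/d², so S = 1360 W/m² × (1/6.59)² = 31.32 W/m².
The planet absorbs (1−α)S over its disc πR² and re-emits over 4πR², so the mean absorbed flux is (1−0.743)·31.32/4 = 2.012 W/m².
Radiative balance εσT⁴ = 2.012 gives T = [2.012/(0.66·σ)]^(1/4) = 85.63 K.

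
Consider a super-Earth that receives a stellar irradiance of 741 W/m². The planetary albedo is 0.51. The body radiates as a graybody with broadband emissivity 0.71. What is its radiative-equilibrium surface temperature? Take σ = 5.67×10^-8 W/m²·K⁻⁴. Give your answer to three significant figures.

Averaging over the sphere, the absorbed flux is S(1−α)/4 = 90.77 W/m².
Radiative balance εσT⁴ = 90.77 gives T = [90.77/(0.71·σ)]^(1/4) = 217.9 K.

218 K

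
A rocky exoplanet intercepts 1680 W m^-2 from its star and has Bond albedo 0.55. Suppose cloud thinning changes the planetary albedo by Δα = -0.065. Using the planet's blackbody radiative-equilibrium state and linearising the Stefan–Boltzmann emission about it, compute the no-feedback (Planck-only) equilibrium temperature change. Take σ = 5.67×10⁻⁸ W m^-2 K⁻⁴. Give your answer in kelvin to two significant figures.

Unperturbed T_e = [1680·(1−0.55)/(4σ)]^¼ = 240.3 K.
TOA radiative forcing: ΔF = −S·Δα/4 = −1680·(-0.065)/4 = 27.30 W m^-2.
The Planck feedback parameter is 4σT_e³ = 3.146 W m^-2/K.
Hence the no-feedback warming is ΔF/(4σT_e³) = 8.68 K.

8.7 K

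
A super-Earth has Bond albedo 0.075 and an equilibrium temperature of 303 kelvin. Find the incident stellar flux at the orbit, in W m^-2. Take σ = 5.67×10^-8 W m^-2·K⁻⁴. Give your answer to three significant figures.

From S(1−α)/4 = σT⁴: S = 4σT⁴/(1−α).
The emitted flux is σT⁴ = 477.9 W m^-2.
S = 4·477.9/0.925 = 2067 W m^-2.

2070 W m^-2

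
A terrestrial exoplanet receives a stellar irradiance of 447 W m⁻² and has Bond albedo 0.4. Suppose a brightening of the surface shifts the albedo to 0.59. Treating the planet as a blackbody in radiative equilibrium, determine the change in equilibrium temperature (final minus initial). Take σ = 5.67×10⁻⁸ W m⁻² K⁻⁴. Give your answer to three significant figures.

-16.8 K

Initial: T₁ = [S(1−0.4)/(4σ)]^(1/4) = 185.4 K.
After:  T₂ = [447.0·0.41/(4σ)]^(1/4) = 168.6 K.
ΔT = T₂ − T₁ = -16.84 K.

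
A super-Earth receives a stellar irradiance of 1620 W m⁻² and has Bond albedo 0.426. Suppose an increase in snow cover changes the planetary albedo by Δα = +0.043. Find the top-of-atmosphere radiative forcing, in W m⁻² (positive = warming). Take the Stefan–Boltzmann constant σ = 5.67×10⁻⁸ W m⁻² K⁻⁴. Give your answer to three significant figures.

ΔF = −(S/4)Δα = −(1620/4)×(+0.043) = -17.41 W m⁻².

-17.4 W m⁻²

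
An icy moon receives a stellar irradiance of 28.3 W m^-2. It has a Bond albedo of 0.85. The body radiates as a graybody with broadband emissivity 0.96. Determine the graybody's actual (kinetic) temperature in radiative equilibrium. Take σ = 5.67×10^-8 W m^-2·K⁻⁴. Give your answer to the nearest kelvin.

The planet absorbs (1−α)S over its disc πR² and re-emits over 4πR², so the mean absorbed flux is (1−0.85)·28.30/4 = 1.061 W m^-2.
Equating to εσT⁴ with ε = 0.96: T = (1.061/0.96σ)^(1/4) = 66.45 K.

66 kelvin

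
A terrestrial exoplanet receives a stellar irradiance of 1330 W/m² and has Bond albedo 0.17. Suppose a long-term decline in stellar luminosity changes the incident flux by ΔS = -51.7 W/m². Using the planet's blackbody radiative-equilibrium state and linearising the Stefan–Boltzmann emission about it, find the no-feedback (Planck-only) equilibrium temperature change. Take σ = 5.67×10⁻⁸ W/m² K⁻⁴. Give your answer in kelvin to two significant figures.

-2.6 K

The baseline emission temperature is T_e = 264.1 K.
TOA radiative forcing: ΔF = (1−α)ΔS/4 = 0.83·(-51.7)/4 = -10.73 W/m².
Planck response: λ_P = 4σT_e³ = 4·5.67×10⁻⁸·(264.1)³ = 4.179 W/m²/K.
ΔT₀ = ΔF/λ_P = -10.73/4.179 = -2.57 K.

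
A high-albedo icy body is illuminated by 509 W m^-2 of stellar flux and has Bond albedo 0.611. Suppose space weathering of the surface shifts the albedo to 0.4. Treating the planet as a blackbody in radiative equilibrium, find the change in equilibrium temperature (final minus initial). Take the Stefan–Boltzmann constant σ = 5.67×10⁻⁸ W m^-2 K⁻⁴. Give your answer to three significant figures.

19.7 K

Before: T₁ = [509.0·0.389/(4σ)]^(1/4) = 171.9 K.
With α = 0.4, T₂ = 191.6 K.
Change: 191.6 − 171.9 = 19.67 K.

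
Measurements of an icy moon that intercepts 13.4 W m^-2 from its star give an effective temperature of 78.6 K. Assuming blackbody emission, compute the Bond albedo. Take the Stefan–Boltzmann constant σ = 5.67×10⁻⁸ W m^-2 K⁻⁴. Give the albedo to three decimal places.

From σT⁴ = S(1−α)/4 we invert for α: 1−α = 4σT⁴/S.
4σT⁴ = 4·5.67×10⁻⁸·(78.6)⁴ = 8.656 W m^-2.
1−α = 8.656/13.40 = 0.6460, so α = 0.3540.

0.354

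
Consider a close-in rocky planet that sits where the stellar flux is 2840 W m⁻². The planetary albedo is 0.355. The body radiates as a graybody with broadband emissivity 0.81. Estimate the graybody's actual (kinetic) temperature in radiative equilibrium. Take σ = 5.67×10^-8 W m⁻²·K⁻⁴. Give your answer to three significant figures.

316 K

Absorbed flux (global mean): S(1−α)/4 = 2840·0.645/4 = 457.9 W m⁻².
Radiative balance εσT⁴ = 457.9 gives T = [457.9/(0.81·σ)]^(1/4) = 316.0 K.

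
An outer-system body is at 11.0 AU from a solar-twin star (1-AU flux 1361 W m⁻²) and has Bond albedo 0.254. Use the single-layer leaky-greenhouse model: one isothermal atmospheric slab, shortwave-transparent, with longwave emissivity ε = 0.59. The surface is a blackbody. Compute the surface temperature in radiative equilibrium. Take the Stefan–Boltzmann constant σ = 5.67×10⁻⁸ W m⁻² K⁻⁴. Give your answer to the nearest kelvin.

Flux at the orbit: S = 1361/(11.0)² = 11.25 W m⁻².
The planet radiates to space at T_e = [S(1−α)/(4σ)]^(1/4) = 77.99 K.
The surface balance (absorbed SW + ε·downward IR = σT_s⁴) with T_a⁴ = T_s⁴/2 reduces to T_s = T_e·[2/(2−ε)]^¼ = 85.11 K.

85 K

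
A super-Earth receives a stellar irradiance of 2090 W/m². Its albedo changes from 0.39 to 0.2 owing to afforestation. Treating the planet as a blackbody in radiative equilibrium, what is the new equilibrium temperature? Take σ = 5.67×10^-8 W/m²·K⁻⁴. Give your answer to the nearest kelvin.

293 K

With the new albedo, S(1−α₂)/4 = 418.0 W/m², so T₂ = 293.0 K.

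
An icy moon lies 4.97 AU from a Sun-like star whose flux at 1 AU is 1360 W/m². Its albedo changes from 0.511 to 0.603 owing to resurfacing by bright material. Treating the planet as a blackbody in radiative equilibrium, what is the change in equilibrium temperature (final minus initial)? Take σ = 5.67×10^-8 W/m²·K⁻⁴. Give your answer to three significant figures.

-5.30 K

Irradiance scales as 1/d², so S = 1360 W/m² × (1/4.97)² = 55.06 W/m².
Initial: T₁ = [S(1−0.511)/(4σ)]^(1/4) = 104.4 K.
After:  T₂ = [55.06·0.397/(4σ)]^(1/4) = 99.08 K.
Change: 99.08 − 104.4 = -5.300 K.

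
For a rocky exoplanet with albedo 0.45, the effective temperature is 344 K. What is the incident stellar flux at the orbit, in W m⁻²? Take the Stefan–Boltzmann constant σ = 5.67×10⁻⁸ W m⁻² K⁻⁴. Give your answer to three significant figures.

5770 W m⁻²

From S(1−α)/4 = σT⁴: S = 4σT⁴/(1−α).
σT⁴ = 5.67×10⁻⁸·(344)⁴ = 794.0 W m⁻².
S = 4·794.0/0.55 = 5774 W m⁻².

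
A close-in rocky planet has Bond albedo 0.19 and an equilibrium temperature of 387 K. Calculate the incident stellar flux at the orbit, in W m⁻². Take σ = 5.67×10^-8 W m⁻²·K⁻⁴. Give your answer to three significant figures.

6280 W m⁻²

From S(1−α)/4 = σT⁴: S = 4σT⁴/(1−α).
σT⁴ = 5.67×10⁻⁸·(387)⁴ = 1272 W m⁻².
S = 4·1272/0.81 = 6281 W m⁻².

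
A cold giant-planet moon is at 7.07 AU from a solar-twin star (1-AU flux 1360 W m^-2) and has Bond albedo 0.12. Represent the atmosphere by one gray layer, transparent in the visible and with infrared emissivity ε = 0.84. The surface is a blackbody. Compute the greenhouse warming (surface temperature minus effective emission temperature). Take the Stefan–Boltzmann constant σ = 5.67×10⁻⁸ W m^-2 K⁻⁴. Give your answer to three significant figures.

Flux at the orbit: S = 1360/(7.07)² = 27.21 W m^-2.
At the top of the atmosphere, σT_e⁴ = S(1−α)/4 = 5.986 W m^-2, giving T_e = 101.4 K.
Surface balance with a leaky layer gives σT_s⁴ = σT_e⁴·2/(2−ε), so T_s = T_e·[2/(2−0.84)]^(1/4) = 116.2 K.
The atmosphere warms the surface by 14.79 K.

14.8 K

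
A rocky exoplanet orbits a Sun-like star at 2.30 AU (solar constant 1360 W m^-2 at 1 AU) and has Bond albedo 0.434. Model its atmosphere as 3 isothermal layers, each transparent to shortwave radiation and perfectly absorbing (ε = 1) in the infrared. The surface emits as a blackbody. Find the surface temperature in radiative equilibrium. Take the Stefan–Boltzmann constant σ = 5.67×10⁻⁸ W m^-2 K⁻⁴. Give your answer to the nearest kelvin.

Flux at the orbit: S = 1360/(2.30)² = 257.1 W m^-2.
The effective emission temperature is T_e = [S(1−α)/(4σ)]^¼ = 159.2 K.
For an N-layer opaque stack, T_s⁴ = (N+1)T_e⁴, hence T_s = (4)^(1/4)×159.2 K = 225.1 K.

225 K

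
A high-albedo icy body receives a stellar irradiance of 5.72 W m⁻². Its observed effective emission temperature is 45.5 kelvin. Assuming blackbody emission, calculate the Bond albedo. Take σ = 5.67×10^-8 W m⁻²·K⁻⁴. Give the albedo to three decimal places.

Energy balance: S(1−α)/4 = σT⁴, so 1−α = 4σT⁴/S.
σT⁴ = 0.2430 W m⁻², so 4σT⁴ = 0.9721 W m⁻².
Hence α = 1 − 0.9721/5.720 = 0.8301.

0.830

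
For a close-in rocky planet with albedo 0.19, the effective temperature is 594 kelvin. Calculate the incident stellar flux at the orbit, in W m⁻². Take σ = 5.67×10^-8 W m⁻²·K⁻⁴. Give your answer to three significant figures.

34900 W m⁻²

Invert the energy balance for S: S = 4σT⁴/(1−α).
The emitted flux is σT⁴ = 7059 W m⁻².
S = 4·7059/0.81 = 34860 W m⁻².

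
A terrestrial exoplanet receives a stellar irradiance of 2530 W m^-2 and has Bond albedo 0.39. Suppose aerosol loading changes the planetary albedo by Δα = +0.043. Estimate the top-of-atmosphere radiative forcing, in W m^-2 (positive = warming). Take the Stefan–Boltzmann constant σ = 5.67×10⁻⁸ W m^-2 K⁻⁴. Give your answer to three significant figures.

ΔF = −(S/4)Δα = −(2530/4)×(+0.043) = -27.20 W m^-2.

-27.2 W m^-2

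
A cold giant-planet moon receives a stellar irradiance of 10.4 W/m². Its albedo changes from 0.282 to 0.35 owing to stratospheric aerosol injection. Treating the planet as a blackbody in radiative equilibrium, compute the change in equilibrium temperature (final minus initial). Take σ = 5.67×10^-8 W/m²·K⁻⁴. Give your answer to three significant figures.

Before: T₁ = [10.40·0.718/(4σ)]^(1/4) = 75.75 K.
After:  T₂ = [10.40·0.65/(4σ)]^(1/4) = 73.89 K.
ΔT = T₂ − T₁ = -1.861 K.

-1.86 kelvin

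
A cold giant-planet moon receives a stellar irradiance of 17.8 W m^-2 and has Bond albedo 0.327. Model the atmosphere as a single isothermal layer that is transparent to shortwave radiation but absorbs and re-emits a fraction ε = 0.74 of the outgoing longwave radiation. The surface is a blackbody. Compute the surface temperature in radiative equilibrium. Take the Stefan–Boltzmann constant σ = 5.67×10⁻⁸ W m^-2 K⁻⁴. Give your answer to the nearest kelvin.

96 kelvin

Effective emission temperature (TOA balance): σT_e⁴ = S(1−α)/4 = 2.995 W m^-2 → T_e = 85.25 K.
For a single slab of emissivity ε, T_s⁴ = 2T_e⁴/(2−ε); thus T_s = 85.25·(1.587)^(1/4) = 95.69 K.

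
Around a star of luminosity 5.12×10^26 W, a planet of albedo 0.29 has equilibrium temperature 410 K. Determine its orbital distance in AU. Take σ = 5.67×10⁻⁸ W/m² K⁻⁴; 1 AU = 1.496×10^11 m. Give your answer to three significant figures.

0.449 AU

Energy balance gives S = 4σT⁴/(1−α) = 9027 W/m².
From L = 4πd²S, d = √(5.12×10^26/(4π·9027)) = 6.718×10^10 m = 0.4491 AU.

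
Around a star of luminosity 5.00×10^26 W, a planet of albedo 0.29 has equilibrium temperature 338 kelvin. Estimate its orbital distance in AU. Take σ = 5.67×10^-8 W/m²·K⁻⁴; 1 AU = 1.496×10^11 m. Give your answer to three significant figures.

0.653 AU

Required flux: S = 4σT⁴/(1−α) = 4169 W/m².
S = L/(4πd²) → d = √(L/4πS) = √(5.00×10^26/(4π·4169)) = 9.769×10^10 m = 0.6530 AU.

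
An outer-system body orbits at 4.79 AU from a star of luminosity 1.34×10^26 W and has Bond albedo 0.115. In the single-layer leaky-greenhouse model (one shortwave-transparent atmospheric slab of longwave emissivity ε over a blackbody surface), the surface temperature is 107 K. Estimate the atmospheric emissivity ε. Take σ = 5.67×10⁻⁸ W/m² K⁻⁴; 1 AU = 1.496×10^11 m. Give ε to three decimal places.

d = 4.79 × 1.496×10^11 m = 7.166×10^11 m.
Spreading L over a sphere of radius d: S = 1.34×10^26/(4π·7.17×10^11²) = 20.77 W/m².
First, T_e = [20.77·(1−0.115)/(4σ)]^(1/4) = 94.88 K.
T_s⁴ = T_e⁴·2/(2−ε) → ε = 2 − 2(T_e/T_s)⁴ = 2 − 2·(94.88/107)⁴ = 0.7636.

0.764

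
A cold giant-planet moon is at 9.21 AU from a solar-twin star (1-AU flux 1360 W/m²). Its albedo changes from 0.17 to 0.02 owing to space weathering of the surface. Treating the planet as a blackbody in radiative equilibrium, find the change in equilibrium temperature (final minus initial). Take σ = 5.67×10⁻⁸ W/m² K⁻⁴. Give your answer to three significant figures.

3.71 K

Flux at the orbit: S = 1360/(9.21)² = 16.03 W/m².
Before: T₁ = [16.03·0.83/(4σ)]^(1/4) = 87.52 K.
After:  T₂ = [16.03·0.98/(4σ)]^(1/4) = 91.23 K.
Change: 91.23 − 87.52 = 3.711 K.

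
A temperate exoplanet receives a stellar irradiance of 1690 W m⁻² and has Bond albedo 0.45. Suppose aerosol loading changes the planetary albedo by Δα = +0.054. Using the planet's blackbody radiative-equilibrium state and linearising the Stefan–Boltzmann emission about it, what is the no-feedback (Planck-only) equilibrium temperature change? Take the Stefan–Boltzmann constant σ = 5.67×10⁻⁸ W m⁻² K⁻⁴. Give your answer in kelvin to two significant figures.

Reference equilibrium: T_e = [S(1−α)/(4σ)]^(1/4) = 253.0 K.
The change in absorbed flux is Δ[S(1−α)/4] = −SΔα/4 = -22.82 W m⁻².
The Planck feedback parameter is 4σT_e³ = 3.674 W m⁻²/K.
So ΔT₀ = -22.82/3.674 = -6.21 K.

-6.2 K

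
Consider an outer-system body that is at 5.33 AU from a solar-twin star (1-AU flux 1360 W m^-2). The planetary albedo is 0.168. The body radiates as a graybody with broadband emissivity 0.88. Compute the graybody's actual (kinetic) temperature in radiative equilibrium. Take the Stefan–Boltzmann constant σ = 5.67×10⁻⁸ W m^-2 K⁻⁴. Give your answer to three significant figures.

Flux at the orbit: S = 1360/(5.33)² = 47.87 W m^-2.
Averaging over the sphere, the absorbed flux is S(1−α)/4 = 9.957 W m^-2.
Radiative balance εσT⁴ = 9.957 gives T = [9.957/(0.88·σ)]^(1/4) = 118.9 K.

119 K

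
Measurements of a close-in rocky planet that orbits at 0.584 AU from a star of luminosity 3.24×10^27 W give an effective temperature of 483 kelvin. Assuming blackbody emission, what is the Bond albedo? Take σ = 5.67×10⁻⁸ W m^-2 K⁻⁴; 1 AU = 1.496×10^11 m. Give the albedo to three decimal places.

Orbital distance: d = 0.584 AU = 8.737×10^10 m.
Spreading L over a sphere of radius d: S = 3.24×10^27/(4π·8.74×10^10²) = 33780 W m^-2.
Rearranging the radiative balance, α = 1 − 4σT⁴/S.
σT⁴ = 3086 W m^-2, so 4σT⁴ = 12340 W m^-2.
Hence α = 1 − 12340/33780 = 0.6346.

0.635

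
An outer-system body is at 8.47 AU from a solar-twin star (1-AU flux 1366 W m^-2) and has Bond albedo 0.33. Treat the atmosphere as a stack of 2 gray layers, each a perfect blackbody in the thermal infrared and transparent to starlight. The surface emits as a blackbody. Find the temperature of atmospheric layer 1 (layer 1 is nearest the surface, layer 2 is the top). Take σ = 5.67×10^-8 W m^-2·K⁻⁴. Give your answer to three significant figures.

Irradiance scales as 1/d², so S = 1366 W m^-2 × (1/8.47)² = 19.04 W m^-2.
Top-of-atmosphere balance: σT_e⁴ = S(1−α)/4 = 3.189 W m^-2 → T_e = 86.60 K.
Each opaque layer satisfies 2T_j⁴ = T_{j−1}⁴ + T_{j+1}⁴, giving T_k⁴ = (N+1−k)T_e⁴.
T_1 = (2)^(1/4)·86.60 = 103.0 K.

103 kelvin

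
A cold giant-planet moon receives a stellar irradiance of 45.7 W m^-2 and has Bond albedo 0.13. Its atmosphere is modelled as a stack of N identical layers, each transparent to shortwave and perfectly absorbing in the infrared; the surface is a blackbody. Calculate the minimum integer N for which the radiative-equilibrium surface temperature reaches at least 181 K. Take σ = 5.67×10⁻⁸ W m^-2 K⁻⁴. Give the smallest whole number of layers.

6

OLR = S(1−α)/4 = 9.940 W m^-2; the top layer radiates at T_e = 115.1 K.
T_s = (N+1)^(1/4)·T_e ≥ 181 K requires N+1 ≥ (T_s/T_e)⁴ = (181/115.1)⁴ = 6.122.
Rounding up, N = 6.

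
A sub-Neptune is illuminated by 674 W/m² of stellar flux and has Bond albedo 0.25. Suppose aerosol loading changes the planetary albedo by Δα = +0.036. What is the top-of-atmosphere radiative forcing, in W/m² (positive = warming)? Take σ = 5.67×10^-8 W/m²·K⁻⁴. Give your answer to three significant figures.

-6.07 W/m²

ΔF = −(S/4)Δα = −(674.0/4)×(+0.036) = -6.066 W/m².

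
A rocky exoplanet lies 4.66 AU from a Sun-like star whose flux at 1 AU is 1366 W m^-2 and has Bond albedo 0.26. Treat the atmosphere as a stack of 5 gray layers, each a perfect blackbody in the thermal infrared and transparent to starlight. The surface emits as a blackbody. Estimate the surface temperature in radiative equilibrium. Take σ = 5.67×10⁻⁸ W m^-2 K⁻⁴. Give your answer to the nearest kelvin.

187 K

Irradiance scales as 1/d², so S = 1366 W m^-2 × (1/4.66)² = 62.90 W m^-2.
The effective emission temperature is T_e = [S(1−α)/(4σ)]^¼ = 119.7 K.
Layer-by-layer balance gives σT_s⁴ = (N+1)σT_e⁴, so T_s = 6^¼·119.7 = 187.3 K.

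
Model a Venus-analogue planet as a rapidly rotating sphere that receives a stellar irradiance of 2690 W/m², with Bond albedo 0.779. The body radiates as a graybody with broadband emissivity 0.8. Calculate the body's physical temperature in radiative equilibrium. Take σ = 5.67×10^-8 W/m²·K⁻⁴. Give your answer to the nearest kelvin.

Averaging over the sphere, the absorbed flux is S(1−α)/4 = 148.6 W/m².
Radiative balance εσT⁴ = 148.6 gives T = [148.6/(0.8·σ)]^(1/4) = 239.3 K.

239 K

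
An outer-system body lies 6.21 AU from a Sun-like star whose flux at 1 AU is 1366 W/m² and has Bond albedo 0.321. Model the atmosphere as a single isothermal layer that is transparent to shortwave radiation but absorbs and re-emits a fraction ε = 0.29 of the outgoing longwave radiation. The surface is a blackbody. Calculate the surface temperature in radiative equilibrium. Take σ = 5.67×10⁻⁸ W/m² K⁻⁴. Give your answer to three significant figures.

Flux at the orbit: S = 1366/(6.21)² = 35.42 W/m².
The planet radiates to space at T_e = [S(1−α)/(4σ)]^(1/4) = 101.5 K.
For a single slab of emissivity ε, T_s⁴ = 2T_e⁴/(2−ε); thus T_s = 101.5·(1.17)^(1/4) = 105.5 K.

106 K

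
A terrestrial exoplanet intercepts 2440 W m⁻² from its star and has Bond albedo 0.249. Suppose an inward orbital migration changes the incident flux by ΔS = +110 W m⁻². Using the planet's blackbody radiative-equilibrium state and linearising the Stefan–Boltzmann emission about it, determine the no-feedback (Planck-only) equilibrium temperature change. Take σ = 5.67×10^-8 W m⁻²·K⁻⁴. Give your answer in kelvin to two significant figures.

3.4 kelvin

Unperturbed T_e = [2440·(1−0.249)/(4σ)]^¼ = 299.8 K.
Only a fraction (1−α) is absorbed and it's spread over 4πR², so ΔF = (1−α)ΔS/4 = 20.65 W m⁻².
The Planck feedback parameter is 4σT_e³ = 6.112 W m⁻²/K.
ΔT₀ = ΔF/λ_P = 20.65/6.112 = 3.38 K.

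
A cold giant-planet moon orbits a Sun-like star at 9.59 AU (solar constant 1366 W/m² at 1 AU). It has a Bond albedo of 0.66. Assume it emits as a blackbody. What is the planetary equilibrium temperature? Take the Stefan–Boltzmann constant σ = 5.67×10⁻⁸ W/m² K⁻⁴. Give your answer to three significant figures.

By the inverse-square law, S = 1366/9.59² = 14.85 W/m².
The planet absorbs (1−α)S over its disc πR² and re-emits over 4πR², so the mean absorbed flux is (1−0.66)·14.85/4 = 1.263 W/m².
Set σT⁴ = 1.263 → T = (1.263/σ)^(1/4) = 68.69 K.

68.7 K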